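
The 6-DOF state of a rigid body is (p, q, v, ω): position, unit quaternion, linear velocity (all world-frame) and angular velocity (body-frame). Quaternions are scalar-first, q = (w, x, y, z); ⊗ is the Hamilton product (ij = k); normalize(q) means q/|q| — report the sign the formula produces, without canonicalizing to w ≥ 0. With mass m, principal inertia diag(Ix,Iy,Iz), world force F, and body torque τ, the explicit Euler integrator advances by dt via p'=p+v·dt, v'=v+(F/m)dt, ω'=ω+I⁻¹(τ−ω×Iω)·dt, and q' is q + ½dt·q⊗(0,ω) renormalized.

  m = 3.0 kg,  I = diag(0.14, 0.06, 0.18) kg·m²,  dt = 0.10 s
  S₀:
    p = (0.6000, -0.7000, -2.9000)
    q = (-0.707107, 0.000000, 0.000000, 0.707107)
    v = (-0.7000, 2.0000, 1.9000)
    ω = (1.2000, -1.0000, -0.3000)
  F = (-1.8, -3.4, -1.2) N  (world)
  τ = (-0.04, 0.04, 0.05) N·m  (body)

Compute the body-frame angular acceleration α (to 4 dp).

precession coupling ω×(Iω) = (0.0360, 0.0144, 0.0960)
angular accel α = (-0.5429, 0.4267, -0.2556)

α = (-0.5429, 0.4267, -0.2556)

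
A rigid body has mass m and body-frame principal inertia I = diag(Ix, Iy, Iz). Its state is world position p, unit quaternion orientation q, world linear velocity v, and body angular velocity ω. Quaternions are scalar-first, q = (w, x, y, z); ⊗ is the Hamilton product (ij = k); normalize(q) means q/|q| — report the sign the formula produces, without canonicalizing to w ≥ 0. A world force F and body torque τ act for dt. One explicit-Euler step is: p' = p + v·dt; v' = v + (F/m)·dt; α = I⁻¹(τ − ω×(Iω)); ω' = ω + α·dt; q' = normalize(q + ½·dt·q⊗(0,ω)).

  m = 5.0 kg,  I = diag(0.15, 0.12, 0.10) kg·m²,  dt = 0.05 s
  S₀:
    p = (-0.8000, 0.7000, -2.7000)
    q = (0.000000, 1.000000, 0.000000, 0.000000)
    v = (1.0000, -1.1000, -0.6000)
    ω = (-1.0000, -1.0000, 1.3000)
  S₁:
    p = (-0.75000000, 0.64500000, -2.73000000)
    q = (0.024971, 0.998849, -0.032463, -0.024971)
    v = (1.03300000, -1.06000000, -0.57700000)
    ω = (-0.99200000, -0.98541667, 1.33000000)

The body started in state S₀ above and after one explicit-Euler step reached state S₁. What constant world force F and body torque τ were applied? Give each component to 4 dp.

F = (3.3000, 4.0000, 2.3000)
τ = (0.0500, -0.0300, 0.0300)

Δω = ω₁−ω₀ = (0.00800000, 0.01458333, 0.03000000)
I·α + gyro = (0.0500, -0.0300, 0.0300)
v₁ − v₀ = (0.03300000, 0.04000000, 0.02300000)
F = m·Δv/dt = (3.3000, 4.0000, 2.3000)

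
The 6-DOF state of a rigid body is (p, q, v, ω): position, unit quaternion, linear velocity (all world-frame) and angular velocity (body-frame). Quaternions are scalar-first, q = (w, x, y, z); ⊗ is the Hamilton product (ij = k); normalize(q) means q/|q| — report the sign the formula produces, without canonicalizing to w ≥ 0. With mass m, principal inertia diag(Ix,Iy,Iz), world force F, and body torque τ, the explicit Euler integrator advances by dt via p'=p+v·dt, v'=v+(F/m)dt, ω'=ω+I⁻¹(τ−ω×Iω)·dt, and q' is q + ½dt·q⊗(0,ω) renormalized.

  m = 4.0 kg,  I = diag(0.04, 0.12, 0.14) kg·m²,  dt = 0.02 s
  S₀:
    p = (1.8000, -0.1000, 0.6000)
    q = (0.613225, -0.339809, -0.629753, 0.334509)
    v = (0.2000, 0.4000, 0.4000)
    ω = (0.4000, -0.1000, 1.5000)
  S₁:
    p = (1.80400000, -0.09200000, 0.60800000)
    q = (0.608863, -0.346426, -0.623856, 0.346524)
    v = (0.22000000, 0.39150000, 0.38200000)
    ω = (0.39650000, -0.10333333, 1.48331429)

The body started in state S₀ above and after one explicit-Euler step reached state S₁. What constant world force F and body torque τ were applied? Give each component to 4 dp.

F = (4.0000, -1.7000, -3.6000)
τ = (-0.0100, -0.0800, -0.1200)

velocity change Δv = (0.02000000, -0.00850000, -0.01800000)
applied force F = (4.0000, -1.7000, -3.6000)
Δω = ω₁−ω₀ = (-0.00350000, -0.00333333, -0.01668571)
gyro term ω₀×Iω₀ = (-0.0030, -0.0600, -0.0032)
τ = I·(Δω/dt) + ω₀×(Iω₀) = (-0.0100, -0.0800, -0.1200)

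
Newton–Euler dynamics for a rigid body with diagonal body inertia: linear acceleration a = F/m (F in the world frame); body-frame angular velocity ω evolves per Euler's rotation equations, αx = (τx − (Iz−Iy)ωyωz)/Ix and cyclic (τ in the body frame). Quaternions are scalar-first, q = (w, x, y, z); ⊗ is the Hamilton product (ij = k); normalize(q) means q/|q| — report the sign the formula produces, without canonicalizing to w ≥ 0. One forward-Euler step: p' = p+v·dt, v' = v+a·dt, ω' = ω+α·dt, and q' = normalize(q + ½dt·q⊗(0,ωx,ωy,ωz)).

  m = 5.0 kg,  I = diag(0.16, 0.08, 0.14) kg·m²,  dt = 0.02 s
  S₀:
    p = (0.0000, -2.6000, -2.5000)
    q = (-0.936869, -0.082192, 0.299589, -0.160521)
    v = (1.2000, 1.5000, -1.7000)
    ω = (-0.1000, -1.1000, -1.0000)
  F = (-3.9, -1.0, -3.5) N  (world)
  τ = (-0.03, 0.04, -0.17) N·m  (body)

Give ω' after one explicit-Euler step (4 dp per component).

ω' = (-0.1120, -1.0905, -1.0230)

precession coupling ω×(Iω) = (0.0660, 0.0020, -0.0088)
(τ − ω×Iω)/I = (-0.6000, 0.4750, -1.1514)
ω' = ω + α·dt = (-0.1120, -1.0905, -1.0230)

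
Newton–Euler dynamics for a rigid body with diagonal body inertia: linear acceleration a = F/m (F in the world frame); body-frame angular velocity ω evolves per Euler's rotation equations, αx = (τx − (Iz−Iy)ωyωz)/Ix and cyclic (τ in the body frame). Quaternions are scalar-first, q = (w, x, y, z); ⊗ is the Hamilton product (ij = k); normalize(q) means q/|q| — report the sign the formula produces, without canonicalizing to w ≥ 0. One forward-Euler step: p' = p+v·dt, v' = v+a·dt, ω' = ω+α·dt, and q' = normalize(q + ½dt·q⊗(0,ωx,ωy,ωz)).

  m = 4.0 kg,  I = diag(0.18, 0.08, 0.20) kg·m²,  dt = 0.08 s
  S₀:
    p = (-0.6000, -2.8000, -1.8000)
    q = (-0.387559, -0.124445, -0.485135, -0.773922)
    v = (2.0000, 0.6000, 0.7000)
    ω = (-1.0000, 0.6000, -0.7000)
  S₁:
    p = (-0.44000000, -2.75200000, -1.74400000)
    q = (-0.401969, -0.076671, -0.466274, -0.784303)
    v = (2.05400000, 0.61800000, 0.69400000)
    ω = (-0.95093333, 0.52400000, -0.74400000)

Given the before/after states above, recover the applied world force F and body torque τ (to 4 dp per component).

F = (2.7000, 0.9000, -0.3000)
τ = (0.0600, -0.0900, -0.0500)

Δv = v₁−v₀ = (0.05400000, 0.01800000, -0.00600000)
m·(v₁−v₀)/dt = (2.7000, 0.9000, -0.3000)
Δω = ω₁−ω₀ = (0.04906667, -0.07600000, -0.04400000)
gyro term ω₀×Iω₀ = (-0.0504, -0.0140, 0.0600)
τ = I·(Δω/dt) + ω₀×(Iω₀) = (0.0600, -0.0900, -0.0500)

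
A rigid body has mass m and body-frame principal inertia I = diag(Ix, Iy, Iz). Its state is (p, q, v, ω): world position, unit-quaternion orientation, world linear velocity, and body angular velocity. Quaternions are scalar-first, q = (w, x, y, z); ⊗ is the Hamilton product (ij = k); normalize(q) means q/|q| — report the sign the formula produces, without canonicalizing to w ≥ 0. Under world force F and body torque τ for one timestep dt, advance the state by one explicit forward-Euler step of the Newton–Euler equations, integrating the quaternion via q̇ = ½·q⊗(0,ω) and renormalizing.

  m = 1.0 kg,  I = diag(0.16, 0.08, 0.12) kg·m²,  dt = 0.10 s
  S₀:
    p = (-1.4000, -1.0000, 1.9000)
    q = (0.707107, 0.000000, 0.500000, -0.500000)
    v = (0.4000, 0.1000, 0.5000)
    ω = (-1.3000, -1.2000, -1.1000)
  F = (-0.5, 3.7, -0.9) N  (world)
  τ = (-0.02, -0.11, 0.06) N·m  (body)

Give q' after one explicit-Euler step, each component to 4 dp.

q⊗(0,ω) = (0.0500000, -2.0692391, -0.1985284, -0.1278177)
q + ½dt·q⊗(0,ω), renormalized = (0.7058, -0.1029, 0.4874, -0.5037)

q' = (0.7058, -0.1029, 0.4874, -0.5037)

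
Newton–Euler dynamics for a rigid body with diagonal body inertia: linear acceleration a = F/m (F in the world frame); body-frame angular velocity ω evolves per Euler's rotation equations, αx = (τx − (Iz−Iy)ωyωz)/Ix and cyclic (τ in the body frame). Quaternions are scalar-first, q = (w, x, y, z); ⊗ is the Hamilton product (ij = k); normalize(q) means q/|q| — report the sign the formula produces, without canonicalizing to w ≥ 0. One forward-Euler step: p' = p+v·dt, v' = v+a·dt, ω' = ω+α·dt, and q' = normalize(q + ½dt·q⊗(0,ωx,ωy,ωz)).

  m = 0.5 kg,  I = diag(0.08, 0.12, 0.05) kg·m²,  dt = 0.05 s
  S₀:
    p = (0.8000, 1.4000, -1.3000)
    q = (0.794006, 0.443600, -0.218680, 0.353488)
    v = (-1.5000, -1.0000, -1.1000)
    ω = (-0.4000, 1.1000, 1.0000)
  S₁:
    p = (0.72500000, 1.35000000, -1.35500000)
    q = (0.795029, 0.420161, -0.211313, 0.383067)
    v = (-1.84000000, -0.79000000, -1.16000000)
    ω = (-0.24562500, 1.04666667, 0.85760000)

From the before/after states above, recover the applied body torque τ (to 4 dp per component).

τ = (0.1700, -0.1400, -0.1600)

rate change Δω = (0.15437500, -0.05333333, -0.14240000)
precession coupling = (-0.0770, -0.0120, -0.0176)
applied torque τ = (0.1700, -0.1400, -0.1600)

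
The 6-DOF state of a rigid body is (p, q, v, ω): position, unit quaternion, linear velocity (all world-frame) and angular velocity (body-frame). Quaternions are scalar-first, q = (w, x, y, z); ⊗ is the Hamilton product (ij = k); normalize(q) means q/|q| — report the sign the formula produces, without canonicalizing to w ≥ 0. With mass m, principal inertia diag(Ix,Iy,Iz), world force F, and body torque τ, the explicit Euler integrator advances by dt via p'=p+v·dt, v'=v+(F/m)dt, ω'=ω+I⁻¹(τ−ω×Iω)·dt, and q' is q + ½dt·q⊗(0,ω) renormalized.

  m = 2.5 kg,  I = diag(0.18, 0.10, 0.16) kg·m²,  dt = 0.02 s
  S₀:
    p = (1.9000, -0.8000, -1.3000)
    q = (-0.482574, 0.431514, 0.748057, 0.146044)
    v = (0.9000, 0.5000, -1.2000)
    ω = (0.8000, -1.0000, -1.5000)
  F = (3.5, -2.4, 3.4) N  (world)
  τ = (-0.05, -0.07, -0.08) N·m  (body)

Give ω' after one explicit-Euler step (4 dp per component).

ω' = (0.7844, -1.0092, -1.5180)

ω×(Iω) gyroscopic = (0.0900, -0.0240, 0.0640)
(τ − ω×Iω)/I = (-0.7778, -0.4600, -0.9000)
ω' = ω + α·dt = (0.7844, -1.0092, -1.5180)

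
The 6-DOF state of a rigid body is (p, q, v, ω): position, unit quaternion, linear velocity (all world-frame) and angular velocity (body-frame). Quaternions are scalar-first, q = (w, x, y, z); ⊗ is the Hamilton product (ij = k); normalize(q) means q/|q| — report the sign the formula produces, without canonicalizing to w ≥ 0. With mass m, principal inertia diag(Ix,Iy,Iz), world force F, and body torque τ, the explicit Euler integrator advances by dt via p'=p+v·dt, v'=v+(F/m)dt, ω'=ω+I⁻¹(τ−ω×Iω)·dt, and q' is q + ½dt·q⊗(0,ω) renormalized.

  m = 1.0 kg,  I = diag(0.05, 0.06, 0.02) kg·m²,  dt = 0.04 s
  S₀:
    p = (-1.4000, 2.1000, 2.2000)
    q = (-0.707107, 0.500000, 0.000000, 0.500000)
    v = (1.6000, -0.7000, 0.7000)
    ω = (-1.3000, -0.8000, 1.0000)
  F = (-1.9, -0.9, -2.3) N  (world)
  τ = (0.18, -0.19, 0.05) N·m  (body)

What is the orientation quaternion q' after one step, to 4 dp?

q' = (-0.7036, 0.5260, -0.0117, 0.4775)

2q̇ = q⊗(0,ω) = (0.1500000, 1.3192391, -0.5843144, -1.1071070)
updated quaternion q' = (-0.7036, 0.5260, -0.0117, 0.4775)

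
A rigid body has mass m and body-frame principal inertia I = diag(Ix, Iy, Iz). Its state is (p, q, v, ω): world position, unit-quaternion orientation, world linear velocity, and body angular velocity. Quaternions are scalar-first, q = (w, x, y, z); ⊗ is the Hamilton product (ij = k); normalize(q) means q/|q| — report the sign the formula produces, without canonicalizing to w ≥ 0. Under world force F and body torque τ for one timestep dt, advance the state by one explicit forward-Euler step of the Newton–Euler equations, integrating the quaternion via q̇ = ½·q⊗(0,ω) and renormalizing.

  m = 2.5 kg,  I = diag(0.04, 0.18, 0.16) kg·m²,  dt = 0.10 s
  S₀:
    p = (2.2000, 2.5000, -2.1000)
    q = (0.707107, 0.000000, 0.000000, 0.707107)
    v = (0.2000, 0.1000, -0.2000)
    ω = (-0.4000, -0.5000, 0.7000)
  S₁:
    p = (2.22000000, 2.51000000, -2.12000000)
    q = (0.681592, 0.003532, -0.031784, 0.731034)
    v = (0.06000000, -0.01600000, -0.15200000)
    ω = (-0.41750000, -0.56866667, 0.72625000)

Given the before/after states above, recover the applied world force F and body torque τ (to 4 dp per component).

F = (-3.5000, -2.9000, 1.2000)
τ = (0.0000, -0.0900, 0.0700)

velocity change Δv = (-0.14000000, -0.11600000, 0.04800000)
m·(v₁−v₀)/dt = (-3.5000, -2.9000, 1.2000)
Δω = ω₁−ω₀ = (-0.01750000, -0.06866667, 0.02625000)
applied torque τ = (0.0000, -0.0900, 0.0700)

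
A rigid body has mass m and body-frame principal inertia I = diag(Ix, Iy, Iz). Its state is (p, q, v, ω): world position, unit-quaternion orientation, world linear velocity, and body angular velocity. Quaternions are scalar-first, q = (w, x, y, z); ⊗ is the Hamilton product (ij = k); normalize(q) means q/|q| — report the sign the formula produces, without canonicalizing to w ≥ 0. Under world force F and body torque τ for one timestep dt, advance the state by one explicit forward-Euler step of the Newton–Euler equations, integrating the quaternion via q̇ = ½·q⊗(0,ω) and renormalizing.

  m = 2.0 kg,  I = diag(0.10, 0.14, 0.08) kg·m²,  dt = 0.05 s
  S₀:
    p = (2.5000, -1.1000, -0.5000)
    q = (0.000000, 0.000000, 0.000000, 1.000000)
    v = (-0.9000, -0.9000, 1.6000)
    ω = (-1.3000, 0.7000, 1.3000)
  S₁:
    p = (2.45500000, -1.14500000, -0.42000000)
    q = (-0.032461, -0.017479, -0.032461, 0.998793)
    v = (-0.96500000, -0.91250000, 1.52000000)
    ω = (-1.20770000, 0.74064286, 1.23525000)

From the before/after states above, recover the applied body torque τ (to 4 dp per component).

ω₁ − ω₀ = (0.09230000, 0.04064286, -0.06475000)
ω₀×(Iω₀) = (-0.0546, -0.0338, -0.0364)
I·α + gyro = (0.1300, 0.0800, -0.1400)

τ = (0.1300, 0.0800, -0.1400)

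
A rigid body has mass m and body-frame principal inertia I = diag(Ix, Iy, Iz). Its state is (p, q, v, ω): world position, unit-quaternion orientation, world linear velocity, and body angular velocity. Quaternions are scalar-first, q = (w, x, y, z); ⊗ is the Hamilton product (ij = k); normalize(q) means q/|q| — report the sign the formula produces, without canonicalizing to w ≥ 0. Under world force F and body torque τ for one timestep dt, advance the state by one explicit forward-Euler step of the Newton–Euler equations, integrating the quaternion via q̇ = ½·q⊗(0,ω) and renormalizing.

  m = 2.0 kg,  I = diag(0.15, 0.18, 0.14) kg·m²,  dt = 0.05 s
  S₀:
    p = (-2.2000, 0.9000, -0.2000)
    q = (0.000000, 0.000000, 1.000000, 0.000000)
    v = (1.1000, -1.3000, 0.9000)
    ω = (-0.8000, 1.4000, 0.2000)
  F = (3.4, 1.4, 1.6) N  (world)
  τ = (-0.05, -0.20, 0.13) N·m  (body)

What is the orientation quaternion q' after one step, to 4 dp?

2q̇ = q⊗(0,ω) = (-1.4000000, 0.2000000, 0.0000000, 0.8000000)
updated quaternion q' = (-0.0350, 0.0050, 0.9992, 0.0200)

q' = (-0.0350, 0.0050, 0.9992, 0.0200)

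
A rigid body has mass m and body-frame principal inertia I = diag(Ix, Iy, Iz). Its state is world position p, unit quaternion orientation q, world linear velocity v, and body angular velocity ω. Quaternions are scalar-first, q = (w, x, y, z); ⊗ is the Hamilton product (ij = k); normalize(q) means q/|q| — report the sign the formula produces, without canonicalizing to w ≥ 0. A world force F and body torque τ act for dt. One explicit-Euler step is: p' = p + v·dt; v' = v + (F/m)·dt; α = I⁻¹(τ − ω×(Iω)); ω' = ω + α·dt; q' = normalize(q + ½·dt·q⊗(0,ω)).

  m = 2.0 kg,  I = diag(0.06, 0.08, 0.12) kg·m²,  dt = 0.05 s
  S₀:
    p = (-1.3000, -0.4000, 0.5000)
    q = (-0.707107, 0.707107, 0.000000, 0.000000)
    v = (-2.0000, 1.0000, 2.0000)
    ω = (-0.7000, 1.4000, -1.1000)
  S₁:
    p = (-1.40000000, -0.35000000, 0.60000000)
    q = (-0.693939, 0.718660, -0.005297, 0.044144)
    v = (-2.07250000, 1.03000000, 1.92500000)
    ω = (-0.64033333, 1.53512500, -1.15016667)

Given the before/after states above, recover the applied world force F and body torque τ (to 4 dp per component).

v₁ − v₀ = (-0.07250000, 0.03000000, -0.07500000)
applied force F = (-2.9000, 1.2000, -3.0000)
ω₁ − ω₀ = (0.05966667, 0.13512500, -0.05016667)
I·α + gyro = (0.0100, 0.1700, -0.1400)

F = (-2.9000, 1.2000, -3.0000)
τ = (0.0100, 0.1700, -0.1400)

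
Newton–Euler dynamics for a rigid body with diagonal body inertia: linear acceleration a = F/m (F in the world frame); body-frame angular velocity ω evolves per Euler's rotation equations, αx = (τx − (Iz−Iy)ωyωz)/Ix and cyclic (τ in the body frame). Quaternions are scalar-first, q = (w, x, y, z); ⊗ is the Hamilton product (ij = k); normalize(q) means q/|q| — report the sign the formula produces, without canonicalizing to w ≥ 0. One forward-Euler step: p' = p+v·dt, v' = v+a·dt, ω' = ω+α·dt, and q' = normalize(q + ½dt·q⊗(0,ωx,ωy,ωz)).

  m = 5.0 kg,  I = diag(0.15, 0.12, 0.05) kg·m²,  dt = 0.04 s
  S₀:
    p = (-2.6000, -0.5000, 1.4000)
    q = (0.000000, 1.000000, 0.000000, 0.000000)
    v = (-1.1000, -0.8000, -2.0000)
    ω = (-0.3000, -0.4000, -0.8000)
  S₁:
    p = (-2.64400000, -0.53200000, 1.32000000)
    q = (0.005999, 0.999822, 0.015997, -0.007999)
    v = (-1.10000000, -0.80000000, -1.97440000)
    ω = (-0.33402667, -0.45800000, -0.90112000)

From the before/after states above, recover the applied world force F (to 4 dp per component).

F = (0.0000, 0.0000, 3.2000)

Δv = v₁−v₀ = (0.00000000, 0.00000000, 0.02560000)
m·(v₁−v₀)/dt = (0.0000, 0.0000, 3.2000)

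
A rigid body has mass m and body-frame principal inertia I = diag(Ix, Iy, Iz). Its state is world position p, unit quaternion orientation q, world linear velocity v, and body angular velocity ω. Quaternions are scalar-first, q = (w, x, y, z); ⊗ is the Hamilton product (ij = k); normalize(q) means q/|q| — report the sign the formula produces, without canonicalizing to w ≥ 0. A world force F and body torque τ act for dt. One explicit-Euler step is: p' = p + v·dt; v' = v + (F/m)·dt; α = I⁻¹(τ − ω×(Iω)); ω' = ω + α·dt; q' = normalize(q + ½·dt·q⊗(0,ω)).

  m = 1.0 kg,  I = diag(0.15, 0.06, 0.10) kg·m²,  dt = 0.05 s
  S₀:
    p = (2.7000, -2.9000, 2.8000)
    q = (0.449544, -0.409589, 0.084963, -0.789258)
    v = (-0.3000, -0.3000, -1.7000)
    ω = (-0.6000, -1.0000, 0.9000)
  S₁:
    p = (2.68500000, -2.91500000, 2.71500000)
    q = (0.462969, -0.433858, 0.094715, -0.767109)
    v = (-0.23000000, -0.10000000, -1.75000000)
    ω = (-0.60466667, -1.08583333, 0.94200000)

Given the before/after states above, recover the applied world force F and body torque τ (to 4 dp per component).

F = (1.4000, 4.0000, -1.0000)
τ = (-0.0500, -0.1300, 0.0300)

Δω = ω₁−ω₀ = (-0.00466667, -0.08583333, 0.04200000)
applied torque τ = (-0.0500, -0.1300, 0.0300)
v₁ − v₀ = (0.07000000, 0.20000000, -0.05000000)
F = m·Δv/dt = (1.4000, 4.0000, -1.0000)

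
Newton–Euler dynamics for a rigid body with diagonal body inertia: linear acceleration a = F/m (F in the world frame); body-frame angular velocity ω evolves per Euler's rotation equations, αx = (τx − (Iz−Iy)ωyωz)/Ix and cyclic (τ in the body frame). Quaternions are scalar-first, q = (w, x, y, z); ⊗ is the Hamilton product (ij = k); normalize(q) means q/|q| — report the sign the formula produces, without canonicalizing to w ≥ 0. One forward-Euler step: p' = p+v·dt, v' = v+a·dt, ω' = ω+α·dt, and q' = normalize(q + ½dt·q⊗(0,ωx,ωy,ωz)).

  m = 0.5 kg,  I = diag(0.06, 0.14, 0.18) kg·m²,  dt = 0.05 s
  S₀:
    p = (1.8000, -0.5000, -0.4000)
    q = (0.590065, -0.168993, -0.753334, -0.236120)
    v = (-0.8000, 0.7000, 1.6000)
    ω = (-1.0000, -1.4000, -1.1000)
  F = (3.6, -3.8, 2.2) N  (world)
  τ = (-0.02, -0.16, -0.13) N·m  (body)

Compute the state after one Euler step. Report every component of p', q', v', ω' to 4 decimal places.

a = F/m = (7.2000, -7.6000, 4.4000)
p + v·dt = (1.7600, -0.4650, -0.3200)
new velocity v' = (-0.4400, 0.3200, 1.8200)
(τ − ω×Iω)/I = (-1.3600, -0.2000, -1.3444)
ω' = ω + α·dt = (-1.0680, -1.4100, -1.1672)
q⊗(0,ω) = (-1.4833926, -0.0919656, -0.7758633, -1.1658153)
q' = normalize(q + ½dt·q⊗(0,ω)) = (0.5523, -0.1711, -0.7717, -0.2649)

p' = (1.7600, -0.4650, -0.3200)
q' = (0.5523, -0.1711, -0.7717, -0.2649)
v' = (-0.4400, 0.3200, 1.8200)
ω' = (-1.0680, -1.4100, -1.1672)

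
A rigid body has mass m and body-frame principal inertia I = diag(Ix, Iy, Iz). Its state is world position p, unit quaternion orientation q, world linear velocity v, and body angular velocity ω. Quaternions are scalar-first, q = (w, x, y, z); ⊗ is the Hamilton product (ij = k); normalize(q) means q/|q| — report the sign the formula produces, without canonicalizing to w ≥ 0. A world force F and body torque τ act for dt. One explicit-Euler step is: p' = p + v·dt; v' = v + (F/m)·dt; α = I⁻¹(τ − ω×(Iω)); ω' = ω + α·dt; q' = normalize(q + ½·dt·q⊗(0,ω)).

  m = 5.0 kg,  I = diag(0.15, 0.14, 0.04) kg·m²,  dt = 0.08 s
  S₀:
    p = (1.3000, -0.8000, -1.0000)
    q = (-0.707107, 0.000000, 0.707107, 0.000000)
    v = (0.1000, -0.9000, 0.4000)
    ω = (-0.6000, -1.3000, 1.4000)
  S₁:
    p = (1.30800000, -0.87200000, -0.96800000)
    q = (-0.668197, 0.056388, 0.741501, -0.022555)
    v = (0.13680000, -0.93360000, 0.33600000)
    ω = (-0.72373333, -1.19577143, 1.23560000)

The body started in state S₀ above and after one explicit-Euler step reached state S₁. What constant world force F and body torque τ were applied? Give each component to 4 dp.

F = (2.3000, -2.1000, -4.0000)
τ = (-0.0500, 0.0900, -0.0900)

ω₁ − ω₀ = (-0.12373333, 0.10422857, -0.16440000)
I·α + gyro = (-0.0500, 0.0900, -0.0900)
v₁ − v₀ = (0.03680000, -0.03360000, -0.06400000)
F = m·Δv/dt = (2.3000, -2.1000, -4.0000)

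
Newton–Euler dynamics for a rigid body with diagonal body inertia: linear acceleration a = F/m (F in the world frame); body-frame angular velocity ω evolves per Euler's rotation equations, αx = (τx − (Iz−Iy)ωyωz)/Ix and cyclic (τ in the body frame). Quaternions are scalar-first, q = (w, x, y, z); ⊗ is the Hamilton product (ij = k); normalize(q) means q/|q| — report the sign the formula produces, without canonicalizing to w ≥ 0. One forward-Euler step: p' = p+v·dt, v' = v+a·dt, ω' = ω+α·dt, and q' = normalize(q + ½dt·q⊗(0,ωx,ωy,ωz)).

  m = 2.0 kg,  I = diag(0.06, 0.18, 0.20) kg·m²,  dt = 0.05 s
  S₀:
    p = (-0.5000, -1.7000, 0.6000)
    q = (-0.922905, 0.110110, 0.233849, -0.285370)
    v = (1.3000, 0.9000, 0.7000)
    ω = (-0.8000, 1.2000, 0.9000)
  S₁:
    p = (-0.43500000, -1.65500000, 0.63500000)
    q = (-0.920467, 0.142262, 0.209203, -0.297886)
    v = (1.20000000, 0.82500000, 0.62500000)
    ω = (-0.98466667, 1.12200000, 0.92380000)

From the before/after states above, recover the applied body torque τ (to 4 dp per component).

rate change Δω = (-0.18466667, -0.07800000, 0.02380000)
ω₀×(Iω₀) = (0.0216, 0.1008, -0.1152)
I·α + gyro = (-0.2000, -0.1800, -0.0200)

τ = (-0.2000, -0.1800, -0.0200)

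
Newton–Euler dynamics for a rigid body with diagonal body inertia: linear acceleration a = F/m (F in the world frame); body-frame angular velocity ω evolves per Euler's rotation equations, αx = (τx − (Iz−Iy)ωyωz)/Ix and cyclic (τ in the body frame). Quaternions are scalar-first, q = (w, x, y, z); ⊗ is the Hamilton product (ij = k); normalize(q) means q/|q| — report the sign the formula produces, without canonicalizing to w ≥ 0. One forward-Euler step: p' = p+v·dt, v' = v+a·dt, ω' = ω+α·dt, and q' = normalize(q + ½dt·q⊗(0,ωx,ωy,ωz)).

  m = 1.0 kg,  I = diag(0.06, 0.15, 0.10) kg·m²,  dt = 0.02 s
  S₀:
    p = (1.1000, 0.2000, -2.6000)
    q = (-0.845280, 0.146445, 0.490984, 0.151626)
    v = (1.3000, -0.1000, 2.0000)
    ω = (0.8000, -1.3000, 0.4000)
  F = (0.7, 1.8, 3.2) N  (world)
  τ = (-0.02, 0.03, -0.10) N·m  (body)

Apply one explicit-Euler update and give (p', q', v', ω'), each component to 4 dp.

p' = (1.1260, 0.1980, -2.5600)
q' = (-0.8406, 0.1436, 0.5025, 0.1424)
v' = (1.3140, -0.0640, 2.0640)
ω' = (0.7847, -1.2943, 0.3987)

gyro term ω×Iω = (0.0260, -0.0128, -0.0936)
α = I⁻¹(τ − ω×Iω) = (-0.7667, 0.2853, -0.0640)
new body rate ω' = (0.7847, -1.2943, 0.3987)
2q̇ = q⊗(0,ω) = (0.4604728, -0.2827166, 1.1615868, -0.9212777)
updated quaternion q' = (-0.8406, 0.1436, 0.5025, 0.1424)
new position p' = (1.1260, 0.1980, -2.5600)
v + (F/m)dt = (1.3140, -0.0640, 2.0640)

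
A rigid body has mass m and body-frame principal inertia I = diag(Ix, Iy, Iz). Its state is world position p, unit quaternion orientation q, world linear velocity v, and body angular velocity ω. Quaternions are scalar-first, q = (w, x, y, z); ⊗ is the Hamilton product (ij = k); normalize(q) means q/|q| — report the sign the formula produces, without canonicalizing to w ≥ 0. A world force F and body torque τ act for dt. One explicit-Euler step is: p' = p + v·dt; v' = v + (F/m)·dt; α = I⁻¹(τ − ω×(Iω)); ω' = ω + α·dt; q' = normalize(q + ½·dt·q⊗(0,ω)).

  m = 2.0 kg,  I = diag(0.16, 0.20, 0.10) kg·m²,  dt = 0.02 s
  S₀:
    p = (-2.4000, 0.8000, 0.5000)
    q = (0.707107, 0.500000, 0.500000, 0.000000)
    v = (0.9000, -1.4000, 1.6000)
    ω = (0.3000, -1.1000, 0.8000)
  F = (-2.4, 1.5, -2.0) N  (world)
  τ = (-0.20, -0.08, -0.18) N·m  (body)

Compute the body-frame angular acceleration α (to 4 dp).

α = (-1.8000, -0.4720, -1.6680)

gyro term ω×Iω = (0.0880, 0.0144, -0.0132)
angular accel α = (-1.8000, -0.4720, -1.6680)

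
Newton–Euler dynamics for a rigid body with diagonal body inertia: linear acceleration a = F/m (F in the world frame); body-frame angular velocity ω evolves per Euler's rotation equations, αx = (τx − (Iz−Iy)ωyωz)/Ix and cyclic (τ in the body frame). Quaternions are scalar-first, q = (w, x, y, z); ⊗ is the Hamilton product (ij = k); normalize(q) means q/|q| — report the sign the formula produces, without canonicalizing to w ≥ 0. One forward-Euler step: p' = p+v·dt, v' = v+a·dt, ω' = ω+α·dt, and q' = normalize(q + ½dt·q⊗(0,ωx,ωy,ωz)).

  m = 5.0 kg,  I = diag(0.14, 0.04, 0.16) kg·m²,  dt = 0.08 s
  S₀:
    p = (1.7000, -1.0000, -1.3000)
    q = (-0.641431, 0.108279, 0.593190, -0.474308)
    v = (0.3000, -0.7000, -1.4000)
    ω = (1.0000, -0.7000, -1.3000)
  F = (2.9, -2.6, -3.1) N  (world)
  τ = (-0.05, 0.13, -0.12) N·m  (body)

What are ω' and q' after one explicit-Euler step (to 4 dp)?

ω' = (0.9090, -0.4920, -1.3950)
q' = (-0.6522, 0.0384, 0.5963, -0.4665)

precession coupling ω×(Iω) = (0.1092, 0.0260, 0.0700)
(τ − ω×Iω)/I = (-1.1371, 2.6000, -1.1875)
ω' = ω + α·dt = (0.9090, -0.4920, -1.3950)
q⊗(0,ω) = (-0.3096464, -1.7445936, 0.1154564, 0.1648750)
q' = normalize(q + ½dt·q⊗(0,ω)) = (-0.6522, 0.0384, 0.5963, -0.4665)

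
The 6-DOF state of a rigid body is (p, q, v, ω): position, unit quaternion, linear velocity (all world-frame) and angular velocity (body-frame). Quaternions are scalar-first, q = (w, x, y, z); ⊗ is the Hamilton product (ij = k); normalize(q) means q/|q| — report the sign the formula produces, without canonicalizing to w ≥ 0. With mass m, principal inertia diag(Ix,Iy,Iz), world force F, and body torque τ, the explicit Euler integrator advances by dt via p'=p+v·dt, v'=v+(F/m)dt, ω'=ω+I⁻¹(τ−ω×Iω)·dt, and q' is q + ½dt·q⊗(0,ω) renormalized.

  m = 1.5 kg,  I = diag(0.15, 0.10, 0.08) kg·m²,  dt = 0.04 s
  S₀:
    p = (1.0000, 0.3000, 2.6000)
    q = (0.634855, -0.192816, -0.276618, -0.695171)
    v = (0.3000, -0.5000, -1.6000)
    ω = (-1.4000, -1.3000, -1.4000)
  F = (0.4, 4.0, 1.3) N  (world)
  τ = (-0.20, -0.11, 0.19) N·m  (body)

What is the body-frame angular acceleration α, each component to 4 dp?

precession coupling ω×(Iω) = (-0.0364, 0.1372, -0.0910)
α = I⁻¹(τ − ω×Iω) = (-1.0907, -2.4720, 3.5125)

α = (-1.0907, -2.4720, 3.5125)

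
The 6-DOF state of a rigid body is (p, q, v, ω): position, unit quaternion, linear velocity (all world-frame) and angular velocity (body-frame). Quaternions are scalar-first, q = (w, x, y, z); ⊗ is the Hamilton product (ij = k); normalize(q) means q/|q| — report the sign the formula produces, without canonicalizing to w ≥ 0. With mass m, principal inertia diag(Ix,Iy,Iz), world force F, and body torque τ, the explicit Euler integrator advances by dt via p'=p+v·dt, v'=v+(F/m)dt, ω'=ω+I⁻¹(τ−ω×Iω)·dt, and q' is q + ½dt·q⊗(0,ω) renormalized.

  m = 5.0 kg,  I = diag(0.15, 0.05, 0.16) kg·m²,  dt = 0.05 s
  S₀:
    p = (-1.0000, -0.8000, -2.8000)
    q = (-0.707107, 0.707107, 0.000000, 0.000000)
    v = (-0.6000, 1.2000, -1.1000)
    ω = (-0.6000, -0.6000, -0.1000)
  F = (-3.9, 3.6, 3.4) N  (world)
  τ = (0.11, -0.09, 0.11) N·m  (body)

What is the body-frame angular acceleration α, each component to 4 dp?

α = (0.6893, -1.7880, 0.9125)

ω×(Iω) gyroscopic = (0.0066, -0.0006, -0.0360)
α = I⁻¹(τ − ω×Iω) = (0.6893, -1.7880, 0.9125)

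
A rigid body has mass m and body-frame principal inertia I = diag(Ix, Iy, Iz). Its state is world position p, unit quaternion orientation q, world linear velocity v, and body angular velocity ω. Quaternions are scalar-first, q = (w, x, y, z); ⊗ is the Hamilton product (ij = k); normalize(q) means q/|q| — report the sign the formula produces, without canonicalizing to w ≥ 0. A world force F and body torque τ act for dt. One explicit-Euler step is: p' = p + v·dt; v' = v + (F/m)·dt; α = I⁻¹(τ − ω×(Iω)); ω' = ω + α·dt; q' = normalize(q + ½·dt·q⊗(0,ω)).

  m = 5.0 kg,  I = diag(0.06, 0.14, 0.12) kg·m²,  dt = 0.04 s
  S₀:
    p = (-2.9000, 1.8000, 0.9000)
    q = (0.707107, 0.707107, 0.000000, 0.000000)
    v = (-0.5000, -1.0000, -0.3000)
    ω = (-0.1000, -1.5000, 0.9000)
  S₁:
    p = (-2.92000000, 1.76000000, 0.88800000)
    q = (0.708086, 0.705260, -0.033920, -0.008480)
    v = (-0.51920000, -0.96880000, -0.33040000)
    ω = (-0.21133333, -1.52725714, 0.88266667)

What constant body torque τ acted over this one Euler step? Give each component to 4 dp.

rate change Δω = (-0.11133333, -0.02725714, -0.01733333)
precession coupling = (0.0270, 0.0054, 0.0120)
τ = I·(Δω/dt) + ω₀×(Iω₀) = (-0.1400, -0.0900, -0.0400)

τ = (-0.1400, -0.0900, -0.0400)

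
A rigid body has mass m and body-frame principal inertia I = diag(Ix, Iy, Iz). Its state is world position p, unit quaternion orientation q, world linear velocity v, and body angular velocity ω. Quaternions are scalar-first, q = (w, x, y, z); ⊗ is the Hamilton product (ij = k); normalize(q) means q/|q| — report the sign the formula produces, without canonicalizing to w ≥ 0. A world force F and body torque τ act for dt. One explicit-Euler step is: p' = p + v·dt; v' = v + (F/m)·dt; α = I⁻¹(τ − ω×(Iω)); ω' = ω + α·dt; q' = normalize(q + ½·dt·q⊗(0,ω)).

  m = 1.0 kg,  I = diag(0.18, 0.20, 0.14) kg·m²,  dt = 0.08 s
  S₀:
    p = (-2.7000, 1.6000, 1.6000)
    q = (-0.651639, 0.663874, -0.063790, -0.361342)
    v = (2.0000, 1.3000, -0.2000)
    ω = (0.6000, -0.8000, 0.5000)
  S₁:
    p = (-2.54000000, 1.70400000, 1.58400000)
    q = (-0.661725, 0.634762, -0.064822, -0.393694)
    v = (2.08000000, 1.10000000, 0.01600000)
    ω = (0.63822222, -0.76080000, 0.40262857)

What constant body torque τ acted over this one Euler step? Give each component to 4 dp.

τ = (0.1100, 0.1100, -0.1800)

Δω = ω₁−ω₀ = (0.03822222, 0.03920000, -0.09737143)
gyro term ω₀×Iω₀ = (0.0240, 0.0120, -0.0096)
I·α + gyro = (0.1100, 0.1100, -0.1800)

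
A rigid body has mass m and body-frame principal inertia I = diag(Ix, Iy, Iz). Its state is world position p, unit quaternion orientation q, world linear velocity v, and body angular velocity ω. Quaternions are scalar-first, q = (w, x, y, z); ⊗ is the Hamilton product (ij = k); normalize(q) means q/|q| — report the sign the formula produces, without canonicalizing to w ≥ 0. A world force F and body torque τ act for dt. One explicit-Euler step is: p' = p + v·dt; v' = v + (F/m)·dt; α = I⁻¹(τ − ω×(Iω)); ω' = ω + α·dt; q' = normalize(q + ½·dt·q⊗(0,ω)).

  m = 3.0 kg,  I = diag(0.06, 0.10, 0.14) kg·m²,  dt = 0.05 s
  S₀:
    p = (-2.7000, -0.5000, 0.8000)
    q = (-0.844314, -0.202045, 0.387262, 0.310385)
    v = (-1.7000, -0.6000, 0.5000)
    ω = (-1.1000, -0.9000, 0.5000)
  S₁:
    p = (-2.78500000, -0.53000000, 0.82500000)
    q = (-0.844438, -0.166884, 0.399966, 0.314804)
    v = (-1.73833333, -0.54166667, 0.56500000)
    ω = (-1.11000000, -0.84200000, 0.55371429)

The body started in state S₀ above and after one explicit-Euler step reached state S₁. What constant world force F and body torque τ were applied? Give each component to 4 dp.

Δω = ω₁−ω₀ = (-0.01000000, 0.05800000, 0.05371429)
applied torque τ = (-0.0300, 0.1600, 0.1900)
Δv = v₁−v₀ = (-0.03833333, 0.05833333, 0.06500000)
applied force F = (-2.3000, 3.5000, 3.9000)

F = (-2.3000, 3.5000, 3.9000)
τ = (-0.0300, 0.1600, 0.1900)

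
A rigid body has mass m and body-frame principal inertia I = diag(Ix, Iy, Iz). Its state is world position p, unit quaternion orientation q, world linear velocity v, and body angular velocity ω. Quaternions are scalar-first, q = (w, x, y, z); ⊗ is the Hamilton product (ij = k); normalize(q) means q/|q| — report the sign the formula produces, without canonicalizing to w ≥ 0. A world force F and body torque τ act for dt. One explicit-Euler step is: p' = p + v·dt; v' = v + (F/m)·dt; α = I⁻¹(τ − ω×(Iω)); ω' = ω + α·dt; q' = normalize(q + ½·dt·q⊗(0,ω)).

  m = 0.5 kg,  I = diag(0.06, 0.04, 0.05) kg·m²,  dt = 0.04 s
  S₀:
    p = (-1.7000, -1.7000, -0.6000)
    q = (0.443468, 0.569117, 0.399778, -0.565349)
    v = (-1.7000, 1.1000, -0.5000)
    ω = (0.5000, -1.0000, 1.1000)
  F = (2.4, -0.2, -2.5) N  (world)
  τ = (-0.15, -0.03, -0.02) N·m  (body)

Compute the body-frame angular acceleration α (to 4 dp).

α = (-2.3167, -0.8875, -0.6000)

ω×(Iω) gyroscopic = (-0.0110, 0.0055, 0.0100)
angular accel α = (-2.3167, -0.8875, -0.6000)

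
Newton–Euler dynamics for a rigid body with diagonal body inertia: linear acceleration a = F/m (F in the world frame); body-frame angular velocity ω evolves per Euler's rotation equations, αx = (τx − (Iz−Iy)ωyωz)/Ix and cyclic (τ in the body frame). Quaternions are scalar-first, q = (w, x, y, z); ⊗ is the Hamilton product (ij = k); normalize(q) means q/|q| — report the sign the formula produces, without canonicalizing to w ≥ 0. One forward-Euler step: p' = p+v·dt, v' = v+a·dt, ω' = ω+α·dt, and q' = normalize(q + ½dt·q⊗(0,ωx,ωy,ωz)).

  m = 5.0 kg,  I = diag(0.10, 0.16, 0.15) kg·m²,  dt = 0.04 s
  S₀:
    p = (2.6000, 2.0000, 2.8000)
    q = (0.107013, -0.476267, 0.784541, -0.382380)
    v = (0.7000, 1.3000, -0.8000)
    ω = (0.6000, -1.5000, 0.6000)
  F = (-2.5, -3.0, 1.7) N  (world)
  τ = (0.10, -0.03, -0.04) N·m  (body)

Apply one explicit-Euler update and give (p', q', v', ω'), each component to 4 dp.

ω×(Iω) gyroscopic = (0.0090, -0.0180, -0.0540)
(τ − ω×Iω)/I = (0.9100, -0.0750, 0.0933)
ω' = ω + α·dt = (0.6364, -1.5030, 0.6037)
Hamilton product q⊗(0,ω) = (1.6919997, -0.0386376, -0.1041873, 0.3078837)
q' = normalize(q + ½dt·q⊗(0,ω)) = (0.1408, -0.4768, 0.7820, -0.3760)
a = F/m = (-0.5000, -0.6000, 0.3400)
p + v·dt = (2.6280, 2.0520, 2.7680)
new velocity v' = (0.6800, 1.2760, -0.7864)

p' = (2.6280, 2.0520, 2.7680)
q' = (0.1408, -0.4768, 0.7820, -0.3760)
v' = (0.6800, 1.2760, -0.7864)
ω' = (0.6364, -1.5030, 0.6037)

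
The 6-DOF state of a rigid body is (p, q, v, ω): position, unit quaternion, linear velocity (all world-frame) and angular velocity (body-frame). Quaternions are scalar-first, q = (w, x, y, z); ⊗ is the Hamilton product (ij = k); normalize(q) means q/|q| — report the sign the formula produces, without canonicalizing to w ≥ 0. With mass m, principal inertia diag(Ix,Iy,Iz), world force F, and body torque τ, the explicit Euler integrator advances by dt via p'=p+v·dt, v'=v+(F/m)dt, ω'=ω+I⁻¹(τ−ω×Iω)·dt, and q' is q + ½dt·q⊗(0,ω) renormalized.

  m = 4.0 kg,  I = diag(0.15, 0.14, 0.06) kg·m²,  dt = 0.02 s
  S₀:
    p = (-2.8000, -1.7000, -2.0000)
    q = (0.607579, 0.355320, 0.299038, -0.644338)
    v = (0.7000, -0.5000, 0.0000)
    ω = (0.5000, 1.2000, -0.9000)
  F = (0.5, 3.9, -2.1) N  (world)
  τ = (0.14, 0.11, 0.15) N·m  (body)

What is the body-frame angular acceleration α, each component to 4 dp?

ω×(Iω) gyroscopic = (0.0864, -0.0405, -0.0060)
α = I⁻¹(τ − ω×Iω) = (0.3573, 1.0750, 2.6000)

α = (0.3573, 1.0750, 2.6000)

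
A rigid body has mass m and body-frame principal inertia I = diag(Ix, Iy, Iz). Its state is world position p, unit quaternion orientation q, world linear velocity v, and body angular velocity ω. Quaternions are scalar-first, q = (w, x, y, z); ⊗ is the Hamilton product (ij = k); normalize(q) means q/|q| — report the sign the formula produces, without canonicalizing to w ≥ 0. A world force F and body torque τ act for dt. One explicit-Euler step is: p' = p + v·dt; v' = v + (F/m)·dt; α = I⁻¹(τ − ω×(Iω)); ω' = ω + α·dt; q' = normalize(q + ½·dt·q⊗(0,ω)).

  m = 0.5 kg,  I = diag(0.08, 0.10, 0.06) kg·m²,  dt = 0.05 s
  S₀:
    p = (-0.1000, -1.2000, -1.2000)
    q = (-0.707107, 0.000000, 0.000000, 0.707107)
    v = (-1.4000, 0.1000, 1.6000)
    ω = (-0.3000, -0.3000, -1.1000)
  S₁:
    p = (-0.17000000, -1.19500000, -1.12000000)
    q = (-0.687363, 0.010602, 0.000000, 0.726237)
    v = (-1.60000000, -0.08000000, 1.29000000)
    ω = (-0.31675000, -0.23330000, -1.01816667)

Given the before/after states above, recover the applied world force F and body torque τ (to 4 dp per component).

F = (-2.0000, -1.8000, -3.1000)
τ = (-0.0400, 0.1400, 0.1000)

v₁ − v₀ = (-0.20000000, -0.18000000, -0.31000000)
F = m·Δv/dt = (-2.0000, -1.8000, -3.1000)
Δω = ω₁−ω₀ = (-0.01675000, 0.06670000, 0.08183333)
gyro term ω₀×Iω₀ = (-0.0132, 0.0066, 0.0018)
applied torque τ = (-0.0400, 0.1400, 0.1000)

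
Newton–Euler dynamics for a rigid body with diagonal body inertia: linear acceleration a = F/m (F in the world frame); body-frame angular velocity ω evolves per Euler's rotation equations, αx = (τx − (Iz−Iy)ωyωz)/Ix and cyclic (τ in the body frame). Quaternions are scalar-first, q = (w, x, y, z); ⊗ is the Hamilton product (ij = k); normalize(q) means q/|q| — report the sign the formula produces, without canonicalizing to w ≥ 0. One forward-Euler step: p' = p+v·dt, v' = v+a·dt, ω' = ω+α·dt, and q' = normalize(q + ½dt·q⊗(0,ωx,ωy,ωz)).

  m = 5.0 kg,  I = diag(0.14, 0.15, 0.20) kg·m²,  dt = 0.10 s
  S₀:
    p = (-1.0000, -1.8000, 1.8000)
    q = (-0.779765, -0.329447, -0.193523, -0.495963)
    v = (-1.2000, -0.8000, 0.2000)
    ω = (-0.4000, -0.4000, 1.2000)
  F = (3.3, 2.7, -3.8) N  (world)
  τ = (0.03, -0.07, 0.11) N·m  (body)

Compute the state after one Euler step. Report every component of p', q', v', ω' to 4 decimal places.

p' = (-1.1200, -1.8800, 1.8200)
q' = (-0.7588, -0.3346, -0.1479, -0.5388)
v' = (-1.1340, -0.7460, 0.1240)
ω' = (-0.3614, -0.4659, 1.2542)

α = I⁻¹(τ − ω×Iω) = (0.3857, -0.6587, 0.5420)
ω + α·dt = (-0.3614, -0.4659, 1.2542)
q⊗(0,ω) = (0.3859676, -0.1187068, 0.9056276, -0.8813484)
q' = normalize(q + ½dt·q⊗(0,ω)) = (-0.7588, -0.3346, -0.1479, -0.5388)
linear accel F/m = (0.6600, 0.5400, -0.7600)
new position p' = (-1.1200, -1.8800, 1.8200)
new velocity v' = (-1.1340, -0.7460, 0.1240)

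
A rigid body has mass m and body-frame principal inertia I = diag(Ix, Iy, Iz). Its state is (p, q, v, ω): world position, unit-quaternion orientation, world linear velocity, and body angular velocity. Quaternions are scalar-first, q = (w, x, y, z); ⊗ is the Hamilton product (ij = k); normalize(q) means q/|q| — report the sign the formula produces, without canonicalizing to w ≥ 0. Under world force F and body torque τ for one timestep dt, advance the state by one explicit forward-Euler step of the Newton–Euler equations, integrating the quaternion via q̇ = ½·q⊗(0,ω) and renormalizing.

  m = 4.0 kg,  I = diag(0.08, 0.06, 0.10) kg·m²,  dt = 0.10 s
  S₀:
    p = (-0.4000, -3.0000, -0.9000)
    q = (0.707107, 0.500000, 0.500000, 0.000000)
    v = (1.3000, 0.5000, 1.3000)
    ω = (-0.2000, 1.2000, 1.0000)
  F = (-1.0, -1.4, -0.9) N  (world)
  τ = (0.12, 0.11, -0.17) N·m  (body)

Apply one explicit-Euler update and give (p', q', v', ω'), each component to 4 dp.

α = I⁻¹(τ − ω×Iω) = (0.9000, 1.7667, -1.7480)
ω' = ω + α·dt = (-0.1100, 1.3767, 0.8252)
2q̇ = q⊗(0,ω) = (-0.5000000, 0.3585786, 0.3485284, 1.4071070)
updated quaternion q' = (0.6800, 0.5163, 0.5158, 0.0701)
linear accel F/m = (-0.2500, -0.3500, -0.2250)
p + v·dt = (-0.2700, -2.9500, -0.7700)
v + (F/m)dt = (1.2750, 0.4650, 1.2775)

p' = (-0.2700, -2.9500, -0.7700)
q' = (0.6800, 0.5163, 0.5158, 0.0701)
v' = (1.2750, 0.4650, 1.2775)
ω' = (-0.1100, 1.3767, 0.8252)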